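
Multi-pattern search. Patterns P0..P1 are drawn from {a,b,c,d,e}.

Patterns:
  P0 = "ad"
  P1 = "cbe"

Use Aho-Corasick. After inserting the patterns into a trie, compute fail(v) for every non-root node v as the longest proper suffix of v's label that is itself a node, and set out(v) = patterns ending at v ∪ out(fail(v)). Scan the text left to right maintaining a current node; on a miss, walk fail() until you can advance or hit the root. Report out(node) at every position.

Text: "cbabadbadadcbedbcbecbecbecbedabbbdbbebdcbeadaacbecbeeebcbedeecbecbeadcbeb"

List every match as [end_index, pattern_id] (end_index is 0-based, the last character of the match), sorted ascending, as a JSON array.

Build automaton:
Trie (insert patterns):
  n0 'ε': a→1 c→3
  n1 'a': d→2
  n2 'ad': ·  [P0 ends]
  n3 'c': b→4
  n4 'cb': e→5
  n5 'cbe': ·  [P1 ends]

BFS fail/out derivation:
  n1('a'): parent n0 fail=0; on 'a' 0 → fail=0;  out ∅∪∅=∅
  n3('c'): parent n0 fail=0; on 'c' 0 → fail=0;  out ∅∪∅=∅
  n2('ad'): parent n1 fail=0; on 'd' 0 → fail=0;  out {0}∪∅={0}
  n4('cb'): parent n3 fail=0; on 'b' 0 → fail=0;  out ∅∪∅=∅
  n5('cbe'): parent n4 fail=0; on 'e' 0 → fail=0;  out {1}∪∅={1}

Scan:
[0] read 'c'  n0⇒n3
[1] read 'b'  n3⇒n4
[2] read 'a'  n4⇒n1 ·f
[3] read 'b'  n1⇒n0 ·f
[4] read 'a'  n0⇒n1
[5] read 'd'  n1⇒n2  ** P0@[4:5]
[6] read 'b'  n2⇒n0 ·f
[7] read 'a'  n0⇒n1
[8] read 'd'  n1⇒n2  ** P0@[7:8]
[9] read 'a'  n2⇒n1 ·f
[10] read 'd'  n1⇒n2  ** P0@[9:10]
[11] read 'c'  n2⇒n3 ·f
[12] read 'b'  n3⇒n4
[13] read 'e'  n4⇒n5  ** P1@[11:13]
[14] read 'd'  n5⇒n0 ·f
[15] read 'b'  n0⇒n0
[16] read 'c'  n0⇒n3
[17] read 'b'  n3⇒n4
[18] read 'e'  n4⇒n5  ** P1@[16:18]
[19] read 'c'  n5⇒n3 ·f
[20] read 'b'  n3⇒n4
[21] read 'e'  n4⇒n5  ** P1@[19:21]
[22] read 'c'  n5⇒n3 ·f
[23] read 'b'  n3⇒n4
[24] read 'e'  n4⇒n5  ** P1@[22:24]
[25] read 'c'  n5⇒n3 ·f
[26] read 'b'  n3⇒n4
[27] read 'e'  n4⇒n5  ** P1@[25:27]
[28] read 'd'  n5⇒n0 ·f
[29] read 'a'  n0⇒n1
[30] read 'b'  n1⇒n0 ·f
[31] read 'b'  n0⇒n0
[32] read 'b'  n0⇒n0
[33] read 'd'  n0⇒n0
[34] read 'b'  n0⇒n0
[35] read 'b'  n0⇒n0
[36] read 'e'  n0⇒n0
[37] read 'b'  n0⇒n0
[38] read 'd'  n0⇒n0
[39] read 'c'  n0⇒n3
[40] read 'b'  n3⇒n4
[41] read 'e'  n4⇒n5  ** P1@[39:41]
[42] read 'a'  n5⇒n1 ·f
[43] read 'd'  n1⇒n2  ** P0@[42:43]
[44] read 'a'  n2⇒n1 ·f
[45] read 'a'  n1⇒n1 ·f
[46] read 'c'  n1⇒n3 ·f
[47] read 'b'  n3⇒n4
[48] read 'e'  n4⇒n5  ** P1@[46:48]
[49] read 'c'  n5⇒n3 ·f
[50] read 'b'  n3⇒n4
[51] read 'e'  n4⇒n5  ** P1@[49:51]
[52] read 'e'  n5⇒n0 ·f
[53] read 'e'  n0⇒n0
[54] read 'b'  n0⇒n0
[55] read 'c'  n0⇒n3
[56] read 'b'  n3⇒n4
[57] read 'e'  n4⇒n5  ** P1@[55:57]
[58] read 'd'  n5⇒n0 ·f
[59] read 'e'  n0⇒n0
[60] read 'e'  n0⇒n0
[61] read 'c'  n0⇒n3
[62] read 'b'  n3⇒n4
[63] read 'e'  n4⇒n5  ** P1@[61:63]
[64] read 'c'  n5⇒n3 ·f
[65] read 'b'  n3⇒n4
[66] read 'e'  n4⇒n5  ** P1@[64:66]
[67] read 'a'  n5⇒n1 ·f
[68] read 'd'  n1⇒n2  ** P0@[67:68]
[69] read 'c'  n2⇒n3 ·f
[70] read 'b'  n3⇒n4
[71] read 'e'  n4⇒n5  ** P1@[69:71]
[72] read 'b'  n5⇒n0 ·f

Result: [[5,0],[8,0],[10,0],[13,1],[18,1],[21,1],[24,1],[27,1],[41,1],[43,0],[48,1],[51,1],[57,1],[63,1],[66,1],[68,0],[71,1]]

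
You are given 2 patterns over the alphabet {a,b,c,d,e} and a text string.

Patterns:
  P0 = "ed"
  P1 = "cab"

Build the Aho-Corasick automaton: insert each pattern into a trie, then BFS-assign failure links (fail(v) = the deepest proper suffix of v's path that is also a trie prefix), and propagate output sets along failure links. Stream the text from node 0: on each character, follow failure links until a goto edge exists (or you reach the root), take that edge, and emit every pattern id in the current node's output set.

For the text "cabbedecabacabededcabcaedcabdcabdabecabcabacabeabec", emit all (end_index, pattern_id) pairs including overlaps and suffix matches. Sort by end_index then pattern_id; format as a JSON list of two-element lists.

Construct AC machine:
Trie (insert patterns):
  n0 'ε': c→3 e→1
  n1 'e': d→2
  n2 'ed': ·  ←P0
  n3 'c': a→4
  n4 'ca': b→5
  n5 'cab': ·  ←P1

BFS fail/out derivation:
  fail(1) 'e': from fail(0)=0 chase 'e': 0 ⇒ 0;  out=∅∪out(0)=∅
  fail(3) 'c': from fail(0)=0 chase 'c': 0 ⇒ 0;  out=∅∪out(0)=∅
  fail(2) 'ed': from fail(1)=0 chase 'd': 0 ⇒ 0;  out={0}∪out(0)={0}
  fail(4) 'ca': from fail(3)=0 chase 'a': 0 ⇒ 0;  out=∅∪out(0)=∅
  fail(5) 'cab': from fail(4)=0 chase 'b': 0 ⇒ 0;  out={1}∪out(0)={1}

Run:
[0] read 'c'  n0⇒n3
[1] read 'a'  n3⇒n4
[2] read 'b'  n4⇒n5  emit P1@[0:2]
[3] read 'b'  n5⇒n0 (via fail)
[4] read 'e'  n0⇒n1
[5] read 'd'  n1⇒n2  emit P0@[4:5]
[6] read 'e'  n2⇒n1 (via fail)
[7] read 'c'  n1⇒n3 (via fail)
[8] read 'a'  n3⇒n4
[9] read 'b'  n4⇒n5  emit P1@[7:9]
[10] read 'a'  n5⇒n0 (via fail)
[11] read 'c'  n0⇒n3
[12] read 'a'  n3⇒n4
[13] read 'b'  n4⇒n5  emit P1@[11:13]
[14] read 'e'  n5⇒n1 (via fail)
[15] read 'd'  n1⇒n2  emit P0@[14:15]
[16] read 'e'  n2⇒n1 (via fail)
[17] read 'd'  n1⇒n2  emit P0@[16:17]
[18] read 'c'  n2⇒n3 (via fail)
[19] read 'a'  n3⇒n4
[20] read 'b'  n4⇒n5  emit P1@[18:20]
[21] read 'c'  n5⇒n3 (via fail)
[22] read 'a'  n3⇒n4
[23] read 'e'  n4⇒n1 (via fail)
[24] read 'd'  n1⇒n2  emit P0@[23:24]
[25] read 'c'  n2⇒n3 (via fail)
[26] read 'a'  n3⇒n4
[27] read 'b'  n4⇒n5  emit P1@[25:27]
[28] read 'd'  n5⇒n0 (via fail)
[29] read 'c'  n0⇒n3
[30] read 'a'  n3⇒n4
[31] read 'b'  n4⇒n5  emit P1@[29:31]
[32] read 'd'  n5⇒n0 (via fail)
[33] read 'a'  n0⇒n0
[34] read 'b'  n0⇒n0
[35] read 'e'  n0⇒n1
[36] read 'c'  n1⇒n3 (via fail)
[37] read 'a'  n3⇒n4
[38] read 'b'  n4⇒n5  emit P1@[36:38]
[39] read 'c'  n5⇒n3 (via fail)
[40] read 'a'  n3⇒n4
[41] read 'b'  n4⇒n5  emit P1@[39:41]
[42] read 'a'  n5⇒n0 (via fail)
[43] read 'c'  n0⇒n3
[44] read 'a'  n3⇒n4
[45] read 'b'  n4⇒n5  emit P1@[43:45]
[46] read 'e'  n5⇒n1 (via fail)
[47] read 'a'  n1⇒n0 (via fail)
[48] read 'b'  n0⇒n0
[49] read 'e'  n0⇒n1
[50] read 'c'  n1⇒n3 (via fail)

Matches: [[2,1],[5,0],[9,1],[13,1],[15,0],[17,0],[20,1],[24,0],[27,1],[31,1],[38,1],[41,1],[45,1]]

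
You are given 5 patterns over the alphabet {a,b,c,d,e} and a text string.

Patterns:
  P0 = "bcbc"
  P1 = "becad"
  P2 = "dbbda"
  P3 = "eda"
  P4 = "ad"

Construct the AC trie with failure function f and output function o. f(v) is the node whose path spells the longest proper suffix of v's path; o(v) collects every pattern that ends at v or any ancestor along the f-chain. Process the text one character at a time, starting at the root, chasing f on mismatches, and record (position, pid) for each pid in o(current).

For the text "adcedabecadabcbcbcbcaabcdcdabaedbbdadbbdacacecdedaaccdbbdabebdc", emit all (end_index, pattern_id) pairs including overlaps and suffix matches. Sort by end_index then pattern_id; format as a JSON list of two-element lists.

Build automaton:
Trie nodes:
  0='ε' goto a→17 b→1 d→9 e→14
  1='b' goto c→2 e→5
  2='bc' goto b→3
  3='bcb' goto c→4
  4='bcbc' goto ·  [P0 ends]
  5='be' goto c→6
  6='bec' goto a→7
  7='beca' goto d→8
  8='becad' goto ·  [P1 ends]
  9='d' goto b→10
  10='db' goto b→11
  11='dbb' goto d→12
  12='dbbd' goto a→13
  13='dbbda' goto ·  [P2 ends]
  14='e' goto d→15
  15='ed' goto a→16
  16='eda' goto ·  [P3 ends]
  17='a' goto d→18
  18='ad' goto ·  [P4 ends]

BFS fail/out derivation:
  n1('b'): parent n0 fail=0; on 'b' 0 → fail=0;  out ∅∪∅=∅
  n9('d'): parent n0 fail=0; on 'd' 0 → fail=0;  out ∅∪∅=∅
  n14('e'): parent n0 fail=0; on 'e' 0 → fail=0;  out ∅∪∅=∅
  n17('a'): parent n0 fail=0; on 'a' 0 → fail=0;  out ∅∪∅=∅
  n2('bc'): parent n1 fail=0; on 'c' 0 → fail=0;  out ∅∪∅=∅
  n5('be'): parent n1 fail=0; on 'e' 0 → fail=14;  out ∅∪∅=∅
  n10('db'): parent n9 fail=0; on 'b' 0 → fail=1;  out ∅∪∅=∅
  n15('ed'): parent n14 fail=0; on 'd' 0 → fail=9;  out ∅∪∅=∅
  n18('ad'): parent n17 fail=0; on 'd' 0 → fail=9;  out {4}∪∅={4}
  n3('bcb'): parent n2 fail=0; on 'b' 0 → fail=1;  out ∅∪∅=∅
  n6('bec'): parent n5 fail=14; on 'c' 14→0 → fail=0;  out ∅∪∅=∅
  n11('dbb'): parent n10 fail=1; on 'b' 1→0 → fail=1;  out ∅∪∅=∅
  n16('eda'): parent n15 fail=9; on 'a' 9→0 → fail=17;  out {3}∪∅={3}
  n4('bcbc'): parent n3 fail=1; on 'c' 1 → fail=2;  out {0}∪∅={0}
  n7('beca'): parent n6 fail=0; on 'a' 0 → fail=17;  out ∅∪∅=∅
  n12('dbbd'): parent n11 fail=1; on 'd' 1→0 → fail=9;  out ∅∪∅=∅
  n8('becad'): parent n7 fail=17; on 'd' 17 → fail=18;  out {1}∪{4}={1,4}
  n13('dbbda'): parent n12 fail=9; on 'a' 9→0 → fail=17;  out {2}∪∅={2}

Scan:
[0] read 'a'  n0⇒n17
[1] read 'd'  n17⇒n18  ** P4@[0:1]
[2] read 'c'  n18⇒n0 ·f
[3] read 'e'  n0⇒n14
[4] read 'd'  n14⇒n15
[5] read 'a'  n15⇒n16  ** P3@[3:5]
[6] read 'b'  n16⇒n1 ·f
[7] read 'e'  n1⇒n5
[8] read 'c'  n5⇒n6
[9] read 'a'  n6⇒n7
[10] read 'd'  n7⇒n8  ** P1@[6:10],P4@[9:10]
[11] read 'a'  n8⇒n17 ·f
[12] read 'b'  n17⇒n1 ·f
[13] read 'c'  n1⇒n2
[14] read 'b'  n2⇒n3
[15] read 'c'  n3⇒n4  ** P0@[12:15]
[16] read 'b'  n4⇒n3 ·f
[17] read 'c'  n3⇒n4  ** P0@[14:17]
[18] read 'b'  n4⇒n3 ·f
[19] read 'c'  n3⇒n4  ** P0@[16:19]
[20] read 'a'  n4⇒n17 ·f
[21] read 'a'  n17⇒n17 ·f
[22] read 'b'  n17⇒n1 ·f
[23] read 'c'  n1⇒n2
[24] read 'd'  n2⇒n9 ·f
[25] read 'c'  n9⇒n0 ·f
[26] read 'd'  n0⇒n9
[27] read 'a'  n9⇒n17 ·f
[28] read 'b'  n17⇒n1 ·f
[29] read 'a'  n1⇒n17 ·f
[30] read 'e'  n17⇒n14 ·f
[31] read 'd'  n14⇒n15
[32] read 'b'  n15⇒n10 ·f
[33] read 'b'  n10⇒n11
[34] read 'd'  n11⇒n12
[35] read 'a'  n12⇒n13  ** P2@[31:35]
[36] read 'd'  n13⇒n18 ·f  ** P4@[35:36]
[37] read 'b'  n18⇒n10 ·f
[38] read 'b'  n10⇒n11
[39] read 'd'  n11⇒n12
[40] read 'a'  n12⇒n13  ** P2@[36:40]
[41] read 'c'  n13⇒n0 ·f
[42] read 'a'  n0⇒n17
[43] read 'c'  n17⇒n0 ·f
[44] read 'e'  n0⇒n14
[45] read 'c'  n14⇒n0 ·f
[46] read 'd'  n0⇒n9
[47] read 'e'  n9⇒n14 ·f
[48] read 'd'  n14⇒n15
[49] read 'a'  n15⇒n16  ** P3@[47:49]
[50] read 'a'  n16⇒n17 ·f
[51] read 'c'  n17⇒n0 ·f
[52] read 'c'  n0⇒n0
[53] read 'd'  n0⇒n9
[54] read 'b'  n9⇒n10
[55] read 'b'  n10⇒n11
[56] read 'd'  n11⇒n12
[57] read 'a'  n12⇒n13  ** P2@[53:57]
[58] read 'b'  n13⇒n1 ·f
[59] read 'e'  n1⇒n5
[60] read 'b'  n5⇒n1 ·f
[61] read 'd'  n1⇒n9 ·f
[62] read 'c'  n9⇒n0 ·f

Matches: [[1,4],[5,3],[10,1],[10,4],[15,0],[17,0],[19,0],[35,2],[36,4],[40,2],[49,3],[57,2]]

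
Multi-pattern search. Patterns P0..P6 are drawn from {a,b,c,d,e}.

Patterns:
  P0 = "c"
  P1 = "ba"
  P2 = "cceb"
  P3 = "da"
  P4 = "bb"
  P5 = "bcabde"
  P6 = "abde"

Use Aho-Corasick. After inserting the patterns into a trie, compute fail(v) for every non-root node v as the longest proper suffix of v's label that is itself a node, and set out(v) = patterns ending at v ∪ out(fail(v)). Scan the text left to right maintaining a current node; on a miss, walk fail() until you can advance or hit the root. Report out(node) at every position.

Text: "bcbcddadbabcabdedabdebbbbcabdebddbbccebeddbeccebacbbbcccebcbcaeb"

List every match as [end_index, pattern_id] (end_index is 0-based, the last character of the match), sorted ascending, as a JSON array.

Build automaton:
Trie nodes:
  n0 'ε': a→15 b→2 c→1 d→7
  n1 'c': c→4  ←P0
  n2 'b': a→3 b→9 c→10
  n3 'ba': ·  ←P1
  n4 'cc': e→5
  n5 'cce': b→6
  n6 'cceb': ·  ←P2
  n7 'd': a→8
  n8 'da': ·  ←P3
  n9 'bb': ·  ←P4
  n10 'bc': a→11
  n11 'bca': b→12
  n12 'bcab': d→13
  n13 'bcabd': e→14
  n14 'bcabde': ·  ←P5
  n15 'a': b→16
  n16 'ab': d→17
  n17 'abd': e→18
  n18 'abde': ·  ←P6

BFS fail/out derivation:
  n1('c'): parent n0 fail=0; on 'c' 0 → fail=0;  out {0}∪∅={0}
  n2('b'): parent n0 fail=0; on 'b' 0 → fail=0;  out ∅∪∅=∅
  n7('d'): parent n0 fail=0; on 'd' 0 → fail=0;  out ∅∪∅=∅
  n15('a'): parent n0 fail=0; on 'a' 0 → fail=0;  out ∅∪∅=∅
  n3('ba'): parent n2 fail=0; on 'a' 0 → fail=15;  out {1}∪∅={1}
  n4('cc'): parent n1 fail=0; on 'c' 0 → fail=1;  out ∅∪{0}={0}
  n8('da'): parent n7 fail=0; on 'a' 0 → fail=15;  out {3}∪∅={3}
  n9('bb'): parent n2 fail=0; on 'b' 0 → fail=2;  out {4}∪∅={4}
  n10('bc'): parent n2 fail=0; on 'c' 0 → fail=1;  out ∅∪{0}={0}
  n16('ab'): parent n15 fail=0; on 'b' 0 → fail=2;  out ∅∪∅=∅
  n5('cce'): parent n4 fail=1; on 'e' 1→0 → fail=0;  out ∅∪∅=∅
  n11('bca'): parent n10 fail=1; on 'a' 1→0 → fail=15;  out ∅∪∅=∅
  n17('abd'): parent n16 fail=2; on 'd' 2→0 → fail=7;  out ∅∪∅=∅
  n6('cceb'): parent n5 fail=0; on 'b' 0 → fail=2;  out {2}∪∅={2}
  n12('bcab'): parent n11 fail=15; on 'b' 15 → fail=16;  out ∅∪∅=∅
  n18('abde'): parent n17 fail=7; on 'e' 7→0 → fail=0;  out {6}∪∅={6}
  n13('bcabd'): parent n12 fail=16; on 'd' 16 → fail=17;  out ∅∪∅=∅
  n14('bcabde'): parent n13 fail=17; on 'e' 17 → fail=18;  out {5}∪{6}={5,6}

Scan:
[0] read 'b'  n0⇒n2
[1] read 'c'  n2⇒n10  emit P0@[1:1]
[2] read 'b'  n10⇒n2 (fail-walked)
[3] read 'c'  n2⇒n10  emit P0@[3:3]
[4] read 'd'  n10⇒n7 (fail-walked)
[5] read 'd'  n7⇒n7 (fail-walked)
[6] read 'a'  n7⇒n8  emit P3@[5:6]
[7] read 'd'  n8⇒n7 (fail-walked)
[8] read 'b'  n7⇒n2 (fail-walked)
[9] read 'a'  n2⇒n3  emit P1@[8:9]
[10] read 'b'  n3⇒n16 (fail-walked)
[11] read 'c'  n16⇒n10 (fail-walked)  emit P0@[11:11]
[12] read 'a'  n10⇒n11
[13] read 'b'  n11⇒n12
[14] read 'd'  n12⇒n13
[15] read 'e'  n13⇒n14  emit P5@[10:15],P6@[12:15]
[16] read 'd'  n14⇒n7 (fail-walked)
[17] read 'a'  n7⇒n8  emit P3@[16:17]
[18] read 'b'  n8⇒n16 (fail-walked)
[19] read 'd'  n16⇒n17
[20] read 'e'  n17⇒n18  emit P6@[17:20]
[21] read 'b'  n18⇒n2 (fail-walked)
[22] read 'b'  n2⇒n9  emit P4@[21:22]
[23] read 'b'  n9⇒n9 (fail-walked)  emit P4@[22:23]
[24] read 'b'  n9⇒n9 (fail-walked)  emit P4@[23:24]
[25] read 'c'  n9⇒n10 (fail-walked)  emit P0@[25:25]
[26] read 'a'  n10⇒n11
[27] read 'b'  n11⇒n12
[28] read 'd'  n12⇒n13
[29] read 'e'  n13⇒n14  emit P5@[24:29],P6@[26:29]
[30] read 'b'  n14⇒n2 (fail-walked)
[31] read 'd'  n2⇒n7 (fail-walked)
[32] read 'd'  n7⇒n7 (fail-walked)
[33] read 'b'  n7⇒n2 (fail-walked)
[34] read 'b'  n2⇒n9  emit P4@[33:34]
[35] read 'c'  n9⇒n10 (fail-walked)  emit P0@[35:35]
[36] read 'c'  n10⇒n4 (fail-walked)  emit P0@[36:36]
[37] read 'e'  n4⇒n5
[38] read 'b'  n5⇒n6  emit P2@[35:38]
[39] read 'e'  n6⇒n0 (fail-walked)
[40] read 'd'  n0⇒n7
[41] read 'd'  n7⇒n7 (fail-walked)
[42] read 'b'  n7⇒n2 (fail-walked)
[43] read 'e'  n2⇒n0 (fail-walked)
[44] read 'c'  n0⇒n1  emit P0@[44:44]
[45] read 'c'  n1⇒n4  emit P0@[45:45]
[46] read 'e'  n4⇒n5
[47] read 'b'  n5⇒n6  emit P2@[44:47]
[48] read 'a'  n6⇒n3 (fail-walked)  emit P1@[47:48]
[49] read 'c'  n3⇒n1 (fail-walked)  emit P0@[49:49]
[50] read 'b'  n1⇒n2 (fail-walked)
[51] read 'b'  n2⇒n9  emit P4@[50:51]
[52] read 'b'  n9⇒n9 (fail-walked)  emit P4@[51:52]
[53] read 'c'  n9⇒n10 (fail-walked)  emit P0@[53:53]
[54] read 'c'  n10⇒n4 (fail-walked)  emit P0@[54:54]
[55] read 'c'  n4⇒n4 (fail-walked)  emit P0@[55:55]
[56] read 'e'  n4⇒n5
[57] read 'b'  n5⇒n6  emit P2@[54:57]
[58] read 'c'  n6⇒n10 (fail-walked)  emit P0@[58:58]
[59] read 'b'  n10⇒n2 (fail-walked)
[60] read 'c'  n2⇒n10  emit P0@[60:60]
[61] read 'a'  n10⇒n11
[62] read 'e'  n11⇒n0 (fail-walked)
[63] read 'b'  n0⇒n2

Result: [[1,0],[3,0],[6,3],[9,1],[11,0],[15,5],[15,6],[17,3],[20,6],[22,4],[23,4],[24,4],[25,0],[29,5],[29,6],[34,4],[35,0],[36,0],[38,2],[44,0],[45,0],[47,2],[48,1],[49,0],[51,4],[52,4],[53,0],[54,0],[55,0],[57,2],[58,0],[60,0]]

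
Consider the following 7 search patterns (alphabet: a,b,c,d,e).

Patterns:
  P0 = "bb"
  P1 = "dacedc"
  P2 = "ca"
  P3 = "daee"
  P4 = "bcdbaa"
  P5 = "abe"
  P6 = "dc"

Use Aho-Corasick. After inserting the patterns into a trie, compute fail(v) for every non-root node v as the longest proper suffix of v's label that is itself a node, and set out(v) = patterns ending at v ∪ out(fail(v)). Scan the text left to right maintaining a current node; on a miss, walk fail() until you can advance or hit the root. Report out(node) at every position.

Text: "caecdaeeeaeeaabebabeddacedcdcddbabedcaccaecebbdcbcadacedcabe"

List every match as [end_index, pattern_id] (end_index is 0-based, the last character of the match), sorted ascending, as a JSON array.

Construct AC machine:
Trie (insert patterns):
  0='ε' goto a→18 b→1 c→9 d→3
  1='b' goto b→2 c→13
  2='bb' goto ·  [P0 ends]
  3='d' goto a→4 c→21
  4='da' goto c→5 e→11
  5='dac' goto e→6
  6='dace' goto d→7
  7='daced' goto c→8
  8='dacedc' goto ·  [P1 ends]
  9='c' goto a→10
  10='ca' goto ·  [P2 ends]
  11='dae' goto e→12
  12='daee' goto ·  [P3 ends]
  13='bc' goto d→14
  14='bcd' goto b→15
  15='bcdb' goto a→16
  16='bcdba' goto a→17
  17='bcdbaa' goto ·  [P4 ends]
  18='a' goto b→19
  19='ab' goto e→20
  20='abe' goto ·  [P5 ends]
  21='dc' goto ·  [P6 ends]

Failure links (BFS by depth):
  fail(1) 'b': from fail(0)=0 chase 'b': 0 ⇒ 0;  out=∅∪out(0)=∅
  fail(3) 'd': from fail(0)=0 chase 'd': 0 ⇒ 0;  out=∅∪out(0)=∅
  fail(9) 'c': from fail(0)=0 chase 'c': 0 ⇒ 0;  out=∅∪out(0)=∅
  fail(18) 'a': from fail(0)=0 chase 'a': 0 ⇒ 0;  out=∅∪out(0)=∅
  fail(2) 'bb': from fail(1)=0 chase 'b': 0 ⇒ 1;  out={0}∪out(1)={0}
  fail(4) 'da': from fail(3)=0 chase 'a': 0 ⇒ 18;  out=∅∪out(18)=∅
  fail(10) 'ca': from fail(9)=0 chase 'a': 0 ⇒ 18;  out={2}∪out(18)={2}
  fail(13) 'bc': from fail(1)=0 chase 'c': 0 ⇒ 9;  out=∅∪out(9)=∅
  fail(19) 'ab': from fail(18)=0 chase 'b': 0 ⇒ 1;  out=∅∪out(1)=∅
  fail(21) 'dc': from fail(3)=0 chase 'c': 0 ⇒ 9;  out={6}∪out(9)={6}
  fail(5) 'dac': from fail(4)=18 chase 'c': 18→0 ⇒ 9;  out=∅∪out(9)=∅
  fail(11) 'dae': from fail(4)=18 chase 'e': 18→0 ⇒ 0;  out=∅∪out(0)=∅
  fail(14) 'bcd': from fail(13)=9 chase 'd': 9→0 ⇒ 3;  out=∅∪out(3)=∅
  fail(20) 'abe': from fail(19)=1 chase 'e': 1→0 ⇒ 0;  out={5}∪out(0)={5}
  fail(6) 'dace': from fail(5)=9 chase 'e': 9→0 ⇒ 0;  out=∅∪out(0)=∅
  fail(12) 'daee': from fail(11)=0 chase 'e': 0 ⇒ 0;  out={3}∪out(0)={3}
  fail(15) 'bcdb': from fail(14)=3 chase 'b': 3→0 ⇒ 1;  out=∅∪out(1)=∅
  fail(7) 'daced': from fail(6)=0 chase 'd': 0 ⇒ 3;  out=∅∪out(3)=∅
  fail(16) 'bcdba': from fail(15)=1 chase 'a': 1→0 ⇒ 18;  out=∅∪out(18)=∅
  fail(8) 'dacedc': from fail(7)=3 chase 'c': 3 ⇒ 21;  out={1}∪out(21)={1,6}
  fail(17) 'bcdbaa': from fail(16)=18 chase 'a': 18→0 ⇒ 18;  out={4}∪out(18)={4}

Text stream:
i=0 'c': node 0→9
i=1 'a': node 9→10  emit P2@[0:1]
i=2 'e': node 10→0 (via fail)
i=3 'c': node 0→9
i=4 'd': node 9→3 (via fail)
i=5 'a': node 3→4
i=6 'e': node 4→11
i=7 'e': node 11→12  emit P3@[4:7]
i=8 'e': node 12→0 (via fail)
i=9 'a': node 0→18
i=10 'e': node 18→0 (via fail)
i=11 'e': node 0→0
i=12 'a': node 0→18
i=13 'a': node 18→18 (via fail)
i=14 'b': node 18→19
i=15 'e': node 19→20  emit P5@[13:15]
i=16 'b': node 20→1 (via fail)
i=17 'a': node 1→18 (via fail)
i=18 'b': node 18→19
i=19 'e': node 19→20  emit P5@[17:19]
i=20 'd': node 20→3 (via fail)
i=21 'd': node 3→3 (via fail)
i=22 'a': node 3→4
i=23 'c': node 4→5
i=24 'e': node 5→6
i=25 'd': node 6→7
i=26 'c': node 7→8  emit P1@[21:26],P6@[25:26]
i=27 'd': node 8→3 (via fail)
i=28 'c': node 3→21  emit P6@[27:28]
i=29 'd': node 21→3 (via fail)
i=30 'd': node 3→3 (via fail)
i=31 'b': node 3→1 (via fail)
i=32 'a': node 1→18 (via fail)
i=33 'b': node 18→19
i=34 'e': node 19→20  emit P5@[32:34]
i=35 'd': node 20→3 (via fail)
i=36 'c': node 3→21  emit P6@[35:36]
i=37 'a': node 21→10 (via fail)  emit P2@[36:37]
i=38 'c': node 10→9 (via fail)
i=39 'c': node 9→9 (via fail)
i=40 'a': node 9→10  emit P2@[39:40]
i=41 'e': node 10→0 (via fail)
i=42 'c': node 0→9
i=43 'e': node 9→0 (via fail)
i=44 'b': node 0→1
i=45 'b': node 1→2  emit P0@[44:45]
i=46 'd': node 2→3 (via fail)
i=47 'c': node 3→21  emit P6@[46:47]
i=48 'b': node 21→1 (via fail)
i=49 'c': node 1→13
i=50 'a': node 13→10 (via fail)  emit P2@[49:50]
i=51 'd': node 10→3 (via fail)
i=52 'a': node 3→4
i=53 'c': node 4→5
i=54 'e': node 5→6
i=55 'd': node 6→7
i=56 'c': node 7→8  emit P1@[51:56],P6@[55:56]
i=57 'a': node 8→10 (via fail)  emit P2@[56:57]
i=58 'b': node 10→19 (via fail)
i=59 'e': node 19→20  emit P5@[57:59]

Result: [[1,2],[7,3],[15,5],[19,5],[26,1],[26,6],[28,6],[34,5],[36,6],[37,2],[40,2],[45,0],[47,6],[50,2],[56,1],[56,6],[57,2],[59,5]]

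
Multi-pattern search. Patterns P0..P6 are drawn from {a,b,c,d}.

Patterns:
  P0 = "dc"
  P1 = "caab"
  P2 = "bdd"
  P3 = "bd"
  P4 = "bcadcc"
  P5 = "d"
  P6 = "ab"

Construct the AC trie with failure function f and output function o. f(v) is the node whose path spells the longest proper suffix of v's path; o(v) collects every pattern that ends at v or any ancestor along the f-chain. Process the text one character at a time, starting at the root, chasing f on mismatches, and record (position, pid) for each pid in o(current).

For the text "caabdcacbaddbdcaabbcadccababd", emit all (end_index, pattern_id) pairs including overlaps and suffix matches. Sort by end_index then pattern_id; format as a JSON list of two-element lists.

Build:
Trie (insert patterns):
  0='ε' goto a→15 b→7 c→3 d→1
  1='d' goto c→2  [P5 ends]
  2='dc' goto ·  [P0 ends]
  3='c' goto a→4
  4='ca' goto a→5
  5='caa' goto b→6
  6='caab' goto ·  [P1 ends]
  7='b' goto c→10 d→8
  8='bd' goto d→9  [P3 ends]
  9='bdd' goto ·  [P2 ends]
  10='bc' goto a→11
  11='bca' goto d→12
  12='bcad' goto c→13
  13='bcadc' goto c→14
  14='bcadcc' goto ·  [P4 ends]
  15='a' goto b→16
  16='ab' goto ·  [P6 ends]

BFS fail/out derivation:
  n1('d'): parent n0 fail=0; on 'd' 0 → fail=0;  out {5}∪∅={5}
  n3('c'): parent n0 fail=0; on 'c' 0 → fail=0;  out ∅∪∅=∅
  n7('b'): parent n0 fail=0; on 'b' 0 → fail=0;  out ∅∪∅=∅
  n15('a'): parent n0 fail=0; on 'a' 0 → fail=0;  out ∅∪∅=∅
  n2('dc'): parent n1 fail=0; on 'c' 0 → fail=3;  out {0}∪∅={0}
  n4('ca'): parent n3 fail=0; on 'a' 0 → fail=15;  out ∅∪∅=∅
  n8('bd'): parent n7 fail=0; on 'd' 0 → fail=1;  out {3}∪{5}={3,5}
  n10('bc'): parent n7 fail=0; on 'c' 0 → fail=3;  out ∅∪∅=∅
  n16('ab'): parent n15 fail=0; on 'b' 0 → fail=7;  out {6}∪∅={6}
  n5('caa'): parent n4 fail=15; on 'a' 15→0 → fail=15;  out ∅∪∅=∅
  n9('bdd'): parent n8 fail=1; on 'd' 1→0 → fail=1;  out {2}∪{5}={2,5}
  n11('bca'): parent n10 fail=3; on 'a' 3 → fail=4;  out ∅∪∅=∅
  n6('caab'): parent n5 fail=15; on 'b' 15 → fail=16;  out {1}∪{6}={1,6}
  n12('bcad'): parent n11 fail=4; on 'd' 4→15→0 → fail=1;  out ∅∪{5}={5}
  n13('bcadc'): parent n12 fail=1; on 'c' 1 → fail=2;  out ∅∪{0}={0}
  n14('bcadcc'): parent n13 fail=2; on 'c' 2→3→0 → fail=3;  out {4}∪∅={4}

Text stream:
i=0 'c': node 0→3
i=1 'a': node 3→4
i=2 'a': node 4→5
i=3 'b': node 5→6  emit P1@[0:3],P6@[2:3]
i=4 'd': node 6→8 (fail-walked)  emit P3@[3:4],P5@[4:4]
i=5 'c': node 8→2 (fail-walked)  emit P0@[4:5]
i=6 'a': node 2→4 (fail-walked)
i=7 'c': node 4→3 (fail-walked)
i=8 'b': node 3→7 (fail-walked)
i=9 'a': node 7→15 (fail-walked)
i=10 'd': node 15→1 (fail-walked)  emit P5@[10:10]
i=11 'd': node 1→1 (fail-walked)  emit P5@[11:11]
i=12 'b': node 1→7 (fail-walked)
i=13 'd': node 7→8  emit P3@[12:13],P5@[13:13]
i=14 'c': node 8→2 (fail-walked)  emit P0@[13:14]
i=15 'a': node 2→4 (fail-walked)
i=16 'a': node 4→5
i=17 'b': node 5→6  emit P1@[14:17],P6@[16:17]
i=18 'b': node 6→7 (fail-walked)
i=19 'c': node 7→10
i=20 'a': node 10→11
i=21 'd': node 11→12  emit P5@[21:21]
i=22 'c': node 12→13  emit P0@[21:22]
i=23 'c': node 13→14  emit P4@[18:23]
i=24 'a': node 14→4 (fail-walked)
i=25 'b': node 4→16 (fail-walked)  emit P6@[24:25]
i=26 'a': node 16→15 (fail-walked)
i=27 'b': node 15→16  emit P6@[26:27]
i=28 'd': node 16→8 (fail-walked)  emit P3@[27:28],P5@[28:28]

Matches: [[3,1],[3,6],[4,3],[4,5],[5,0],[10,5],[11,5],[13,3],[13,5],[14,0],[17,1],[17,6],[21,5],[22,0],[23,4],[25,6],[27,6],[28,3],[28,5]]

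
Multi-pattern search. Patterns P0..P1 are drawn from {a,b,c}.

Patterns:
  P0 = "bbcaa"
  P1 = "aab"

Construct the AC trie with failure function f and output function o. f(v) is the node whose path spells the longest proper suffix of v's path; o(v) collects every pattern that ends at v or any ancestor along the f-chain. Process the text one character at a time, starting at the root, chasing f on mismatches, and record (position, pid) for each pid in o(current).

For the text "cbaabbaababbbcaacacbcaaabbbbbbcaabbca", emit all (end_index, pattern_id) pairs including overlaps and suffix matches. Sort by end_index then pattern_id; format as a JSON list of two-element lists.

Build automaton:
Trie (insert patterns):
  0='ε' goto a→6 b→1
  1='b' goto b→2
  2='bb' goto c→3
  3='bbc' goto a→4
  4='bbca' goto a→5
  5='bbcaa' goto ·  ←P0
  6='a' goto a→7
  7='aa' goto b→8
  8='aab' goto ·  ←P1

Failure links (BFS by depth):
  fail(1) 'b': from fail(0)=0 chase 'b': 0 ⇒ 0;  out=∅∪out(0)=∅
  fail(6) 'a': from fail(0)=0 chase 'a': 0 ⇒ 0;  out=∅∪out(0)=∅
  fail(2) 'bb': from fail(1)=0 chase 'b': 0 ⇒ 1;  out=∅∪out(1)=∅
  fail(7) 'aa': from fail(6)=0 chase 'a': 0 ⇒ 6;  out=∅∪out(6)=∅
  fail(3) 'bbc': from fail(2)=1 chase 'c': 1→0 ⇒ 0;  out=∅∪out(0)=∅
  fail(8) 'aab': from fail(7)=6 chase 'b': 6→0 ⇒ 1;  out={1}∪out(1)={1}
  fail(4) 'bbca': from fail(3)=0 chase 'a': 0 ⇒ 6;  out=∅∪out(6)=∅
  fail(5) 'bbcaa': from fail(4)=6 chase 'a': 6 ⇒ 7;  out={0}∪out(7)={0}

Run:
[0] read 'c'  n0⇒n0
[1] read 'b'  n0⇒n1
[2] read 'a'  n1⇒n6 (via fail)
[3] read 'a'  n6⇒n7
[4] read 'b'  n7⇒n8  emit P1@[2:4]
[5] read 'b'  n8⇒n2 (via fail)
[6] read 'a'  n2⇒n6 (via fail)
[7] read 'a'  n6⇒n7
[8] read 'b'  n7⇒n8  emit P1@[6:8]
[9] read 'a'  n8⇒n6 (via fail)
[10] read 'b'  n6⇒n1 (via fail)
[11] read 'b'  n1⇒n2
[12] read 'b'  n2⇒n2 (via fail)
[13] read 'c'  n2⇒n3
[14] read 'a'  n3⇒n4
[15] read 'a'  n4⇒n5  emit P0@[11:15]
[16] read 'c'  n5⇒n0 (via fail)
[17] read 'a'  n0⇒n6
[18] read 'c'  n6⇒n0 (via fail)
[19] read 'b'  n0⇒n1
[20] read 'c'  n1⇒n0 (via fail)
[21] read 'a'  n0⇒n6
[22] read 'a'  n6⇒n7
[23] read 'a'  n7⇒n7 (via fail)
[24] read 'b'  n7⇒n8  emit P1@[22:24]
[25] read 'b'  n8⇒n2 (via fail)
[26] read 'b'  n2⇒n2 (via fail)
[27] read 'b'  n2⇒n2 (via fail)
[28] read 'b'  n2⇒n2 (via fail)
[29] read 'b'  n2⇒n2 (via fail)
[30] read 'c'  n2⇒n3
[31] read 'a'  n3⇒n4
[32] read 'a'  n4⇒n5  emit P0@[28:32]
[33] read 'b'  n5⇒n8 (via fail)  emit P1@[31:33]
[34] read 'b'  n8⇒n2 (via fail)
[35] read 'c'  n2⇒n3
[36] read 'a'  n3⇒n4

All matches (sorted): [[4,1],[8,1],[15,0],[24,1],[32,0],[33,1]]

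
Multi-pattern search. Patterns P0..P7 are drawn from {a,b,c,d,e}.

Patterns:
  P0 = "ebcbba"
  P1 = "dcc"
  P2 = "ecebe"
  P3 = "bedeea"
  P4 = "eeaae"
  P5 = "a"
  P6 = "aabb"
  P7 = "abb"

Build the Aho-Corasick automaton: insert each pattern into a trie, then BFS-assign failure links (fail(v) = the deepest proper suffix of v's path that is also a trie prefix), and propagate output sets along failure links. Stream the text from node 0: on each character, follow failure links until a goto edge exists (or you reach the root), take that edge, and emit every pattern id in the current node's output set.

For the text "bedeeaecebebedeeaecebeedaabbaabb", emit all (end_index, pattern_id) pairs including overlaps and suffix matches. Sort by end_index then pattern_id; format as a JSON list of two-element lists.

Construct AC machine:
Trie (insert patterns):
  n0 'ε': a→24 b→14 d→7 e→1
  n1 'e': b→2 c→10 e→20
  n2 'eb': c→3
  n3 'ebc': b→4
  n4 'ebcb': b→5
  n5 'ebcbb': a→6
  n6 'ebcbba': ·  ←P0
  n7 'd': c→8
  n8 'dc': c→9
  n9 'dcc': ·  ←P1
  n10 'ec': e→11
  n11 'ece': b→12
  n12 'eceb': e→13
  n13 'ecebe': ·  ←P2
  n14 'b': e→15
  n15 'be': d→16
  n16 'bed': e→17
  n17 'bede': e→18
  n18 'bedee': a→19
  n19 'bedeea': ·  ←P3
  n20 'ee': a→21
  n21 'eea': a→22
  n22 'eeaa': e→23
  n23 'eeaae': ·  ←P4
  n24 'a': a→25 b→28  ←P5
  n25 'aa': b→26
  n26 'aab': b→27
  n27 'aabb': ·  ←P6
  n28 'ab': b→29
  n29 'abb': ·  ←P7

BFS fail/out derivation:
  n1('e'): parent n0 fail=0; on 'e' 0 → fail=0;  out ∅∪∅=∅
  n7('d'): parent n0 fail=0; on 'd' 0 → fail=0;  out ∅∪∅=∅
  n14('b'): parent n0 fail=0; on 'b' 0 → fail=0;  out ∅∪∅=∅
  n24('a'): parent n0 fail=0; on 'a' 0 → fail=0;  out {5}∪∅={5}
  n2('eb'): parent n1 fail=0; on 'b' 0 → fail=14;  out ∅∪∅=∅
  n8('dc'): parent n7 fail=0; on 'c' 0 → fail=0;  out ∅∪∅=∅
  n10('ec'): parent n1 fail=0; on 'c' 0 → fail=0;  out ∅∪∅=∅
  n15('be'): parent n14 fail=0; on 'e' 0 → fail=1;  out ∅∪∅=∅
  n20('ee'): parent n1 fail=0; on 'e' 0 → fail=1;  out ∅∪∅=∅
  n25('aa'): parent n24 fail=0; on 'a' 0 → fail=24;  out ∅∪{5}={5}
  n28('ab'): parent n24 fail=0; on 'b' 0 → fail=14;  out ∅∪∅=∅
  n3('ebc'): parent n2 fail=14; on 'c' 14→0 → fail=0;  out ∅∪∅=∅
  n9('dcc'): parent n8 fail=0; on 'c' 0 → fail=0;  out {1}∪∅={1}
  n11('ece'): parent n10 fail=0; on 'e' 0 → fail=1;  out ∅∪∅=∅
  n16('bed'): parent n15 fail=1; on 'd' 1→0 → fail=7;  out ∅∪∅=∅
  n21('eea'): parent n20 fail=1; on 'a' 1→0 → fail=24;  out ∅∪{5}={5}
  n26('aab'): parent n25 fail=24; on 'b' 24 → fail=28;  out ∅∪∅=∅
  n29('abb'): parent n28 fail=14; on 'b' 14→0 → fail=14;  out {7}∪∅={7}
  n4('ebcb'): parent n3 fail=0; on 'b' 0 → fail=14;  out ∅∪∅=∅
  n12('eceb'): parent n11 fail=1; on 'b' 1 → fail=2;  out ∅∪∅=∅
  n17('bede'): parent n16 fail=7; on 'e' 7→0 → fail=1;  out ∅∪∅=∅
  n22('eeaa'): parent n21 fail=24; on 'a' 24 → fail=25;  out ∅∪{5}={5}
  n27('aabb'): parent n26 fail=28; on 'b' 28 → fail=29;  out {6}∪{7}={6,7}
  n5('ebcbb'): parent n4 fail=14; on 'b' 14→0 → fail=14;  out ∅∪∅=∅
  n13('ecebe'): parent n12 fail=2; on 'e' 2→14 → fail=15;  out {2}∪∅={2}
  n18('bedee'): parent n17 fail=1; on 'e' 1 → fail=20;  out ∅∪∅=∅
  n23('eeaae'): parent n22 fail=25; on 'e' 25→24→0 → fail=1;  out {4}∪∅={4}
  n6('ebcbba'): parent n5 fail=14; on 'a' 14→0 → fail=24;  out {0}∪{5}={0,5}
  n19('bedeea'): parent n18 fail=20; on 'a' 20 → fail=21;  out {3}∪{5}={3,5}

Scan:
[0] read 'b'  n0⇒n14
[1] read 'e'  n14⇒n15
[2] read 'd'  n15⇒n16
[3] read 'e'  n16⇒n17
[4] read 'e'  n17⇒n18
[5] read 'a'  n18⇒n19  emit P3@[0:5],P5@[5:5]
[6] read 'e'  n19⇒n1 ·f
[7] read 'c'  n1⇒n10
[8] read 'e'  n10⇒n11
[9] read 'b'  n11⇒n12
[10] read 'e'  n12⇒n13  emit P2@[6:10]
[11] read 'b'  n13⇒n2 ·f
[12] read 'e'  n2⇒n15 ·f
[13] read 'd'  n15⇒n16
[14] read 'e'  n16⇒n17
[15] read 'e'  n17⇒n18
[16] read 'a'  n18⇒n19  emit P3@[11:16],P5@[16:16]
[17] read 'e'  n19⇒n1 ·f
[18] read 'c'  n1⇒n10
[19] read 'e'  n10⇒n11
[20] read 'b'  n11⇒n12
[21] read 'e'  n12⇒n13  emit P2@[17:21]
[22] read 'e'  n13⇒n20 ·f
[23] read 'd'  n20⇒n7 ·f
[24] read 'a'  n7⇒n24 ·f  emit P5@[24:24]
[25] read 'a'  n24⇒n25  emit P5@[25:25]
[26] read 'b'  n25⇒n26
[27] read 'b'  n26⇒n27  emit P6@[24:27],P7@[25:27]
[28] read 'a'  n27⇒n24 ·f  emit P5@[28:28]
[29] read 'a'  n24⇒n25  emit P5@[29:29]
[30] read 'b'  n25⇒n26
[31] read 'b'  n26⇒n27  emit P6@[28:31],P7@[29:31]

Matches: [[5,3],[5,5],[10,2],[16,3],[16,5],[21,2],[24,5],[25,5],[27,6],[27,7],[28,5],[29,5],[31,6],[31,7]]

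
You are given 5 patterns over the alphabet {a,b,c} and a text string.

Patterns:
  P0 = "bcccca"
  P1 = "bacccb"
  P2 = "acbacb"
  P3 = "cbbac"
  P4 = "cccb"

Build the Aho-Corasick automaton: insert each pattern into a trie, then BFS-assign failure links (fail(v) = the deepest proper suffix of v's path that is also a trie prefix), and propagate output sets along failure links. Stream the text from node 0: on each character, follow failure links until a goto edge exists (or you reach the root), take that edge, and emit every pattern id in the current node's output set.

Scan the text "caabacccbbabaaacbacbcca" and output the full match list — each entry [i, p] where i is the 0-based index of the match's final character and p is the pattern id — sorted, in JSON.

Build:
Trie (insert patterns):
  0='ε' goto a→12 b→1 c→18
  1='b' goto a→7 c→2
  2='bc' goto c→3
  3='bcc' goto c→4
  4='bccc' goto c→5
  5='bcccc' goto a→6
  6='bcccca' goto ·  [P0 ends]
  7='ba' goto c→8
  8='bac' goto c→9
  9='bacc' goto c→10
  10='baccc' goto b→11
  11='bacccb' goto ·  [P1 ends]
  12='a' goto c→13
  13='ac' goto b→14
  14='acb' goto a→15
  15='acba' goto c→16
  16='acbac' goto b→17
  17='acbacb' goto ·  [P2 ends]
  18='c' goto b→19 c→23
  19='cb' goto b→20
  20='cbb' goto a→21
  21='cbba' goto c→22
  22='cbbac' goto ·  [P3 ends]
  23='cc' goto c→24
  24='ccc' goto b→25
  25='cccb' goto ·  [P4 ends]

BFS fail/out derivation:
  fail(1) 'b': from fail(0)=0 chase 'b': 0 ⇒ 0;  out=∅∪out(0)=∅
  fail(12) 'a': from fail(0)=0 chase 'a': 0 ⇒ 0;  out=∅∪out(0)=∅
  fail(18) 'c': from fail(0)=0 chase 'c': 0 ⇒ 0;  out=∅∪out(0)=∅
  fail(2) 'bc': from fail(1)=0 chase 'c': 0 ⇒ 18;  out=∅∪out(18)=∅
  fail(7) 'ba': from fail(1)=0 chase 'a': 0 ⇒ 12;  out=∅∪out(12)=∅
  fail(13) 'ac': from fail(12)=0 chase 'c': 0 ⇒ 18;  out=∅∪out(18)=∅
  fail(19) 'cb': from fail(18)=0 chase 'b': 0 ⇒ 1;  out=∅∪out(1)=∅
  fail(23) 'cc': from fail(18)=0 chase 'c': 0 ⇒ 18;  out=∅∪out(18)=∅
  fail(3) 'bcc': from fail(2)=18 chase 'c': 18 ⇒ 23;  out=∅∪out(23)=∅
  fail(8) 'bac': from fail(7)=12 chase 'c': 12 ⇒ 13;  out=∅∪out(13)=∅
  fail(14) 'acb': from fail(13)=18 chase 'b': 18 ⇒ 19;  out=∅∪out(19)=∅
  fail(20) 'cbb': from fail(19)=1 chase 'b': 1→0 ⇒ 1;  out=∅∪out(1)=∅
  fail(24) 'ccc': from fail(23)=18 chase 'c': 18 ⇒ 23;  out=∅∪out(23)=∅
  fail(4) 'bccc': from fail(3)=23 chase 'c': 23 ⇒ 24;  out=∅∪out(24)=∅
  fail(9) 'bacc': from fail(8)=13 chase 'c': 13→18 ⇒ 23;  out=∅∪out(23)=∅
  fail(15) 'acba': from fail(14)=19 chase 'a': 19→1 ⇒ 7;  out=∅∪out(7)=∅
  fail(21) 'cbba': from fail(20)=1 chase 'a': 1 ⇒ 7;  out=∅∪out(7)=∅
  fail(25) 'cccb': from fail(24)=23 chase 'b': 23→18 ⇒ 19;  out={4}∪out(19)={4}
  fail(5) 'bcccc': from fail(4)=24 chase 'c': 24→23 ⇒ 24;  out=∅∪out(24)=∅
  fail(10) 'baccc': from fail(9)=23 chase 'c': 23 ⇒ 24;  out=∅∪out(24)=∅
  fail(16) 'acbac': from fail(15)=7 chase 'c': 7 ⇒ 8;  out=∅∪out(8)=∅
  fail(22) 'cbbac': from fail(21)=7 chase 'c': 7 ⇒ 8;  out={3}∪out(8)={3}
  fail(6) 'bcccca': from fail(5)=24 chase 'a': 24→23→18→0 ⇒ 12;  out={0}∪out(12)={0}
  fail(11) 'bacccb': from fail(10)=24 chase 'b': 24 ⇒ 25;  out={1}∪out(25)={1,4}
  fail(17) 'acbacb': from fail(16)=8 chase 'b': 8→13 ⇒ 14;  out={2}∪out(14)={2}

Run:
pos 0 'c': at 18
pos 1 'a': at 12 ·f
pos 2 'a': at 12 ·f
pos 3 'b': at 1 ·f
pos 4 'a': at 7
pos 5 'c': at 8
pos 6 'c': at 9
pos 7 'c': at 10
pos 8 'b': at 11  → match P1@[3:8],P4@[5:8]
pos 9 'b': at 20 ·f
pos 10 'a': at 21
pos 11 'b': at 1 ·f
pos 12 'a': at 7
pos 13 'a': at 12 ·f
pos 14 'a': at 12 ·f
pos 15 'c': at 13
pos 16 'b': at 14
pos 17 'a': at 15
pos 18 'c': at 16
pos 19 'b': at 17  → match P2@[14:19]
pos 20 'c': at 2 ·f
pos 21 'c': at 3
pos 22 'a': at 12 ·f

Matches: [[8,1],[8,4],[19,2]]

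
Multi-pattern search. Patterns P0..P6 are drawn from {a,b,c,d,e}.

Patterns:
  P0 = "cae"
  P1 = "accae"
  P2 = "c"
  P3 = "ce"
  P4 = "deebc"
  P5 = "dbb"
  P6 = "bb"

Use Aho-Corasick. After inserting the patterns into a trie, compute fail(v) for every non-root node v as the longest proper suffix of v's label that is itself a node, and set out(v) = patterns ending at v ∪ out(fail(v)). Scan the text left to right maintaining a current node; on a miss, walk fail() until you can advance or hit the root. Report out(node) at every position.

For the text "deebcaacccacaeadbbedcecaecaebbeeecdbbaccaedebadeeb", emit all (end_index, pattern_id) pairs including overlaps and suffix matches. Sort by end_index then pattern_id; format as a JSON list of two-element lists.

Build automaton:
Trie nodes:
  n0 'ε': a→4 b→17 c→1 d→10
  n1 'c': a→2 e→9  ←P2
  n2 'ca': e→3
  n3 'cae': ·  ←P0
  n4 'a': c→5
  n5 'ac': c→6
  n6 'acc': a→7
  n7 'acca': e→8
  n8 'accae': ·  ←P1
  n9 'ce': ·  ←P3
  n10 'd': b→15 e→11
  n11 'de': e→12
  n12 'dee': b→13
  n13 'deeb': c→14
  n14 'deebc': ·  ←P4
  n15 'db': b→16
  n16 'dbb': ·  ←P5
  n17 'b': b→18
  n18 'bb': ·  ←P6

BFS fail/out derivation:
  fail(1) 'c': from fail(0)=0 chase 'c': 0 ⇒ 0;  out={2}∪out(0)={2}
  fail(4) 'a': from fail(0)=0 chase 'a': 0 ⇒ 0;  out=∅∪out(0)=∅
  fail(10) 'd': from fail(0)=0 chase 'd': 0 ⇒ 0;  out=∅∪out(0)=∅
  fail(17) 'b': from fail(0)=0 chase 'b': 0 ⇒ 0;  out=∅∪out(0)=∅
  fail(2) 'ca': from fail(1)=0 chase 'a': 0 ⇒ 4;  out=∅∪out(4)=∅
  fail(5) 'ac': from fail(4)=0 chase 'c': 0 ⇒ 1;  out=∅∪out(1)={2}
  fail(9) 'ce': from fail(1)=0 chase 'e': 0 ⇒ 0;  out={3}∪out(0)={3}
  fail(11) 'de': from fail(10)=0 chase 'e': 0 ⇒ 0;  out=∅∪out(0)=∅
  fail(15) 'db': from fail(10)=0 chase 'b': 0 ⇒ 17;  out=∅∪out(17)=∅
  fail(18) 'bb': from fail(17)=0 chase 'b': 0 ⇒ 17;  out={6}∪out(17)={6}
  fail(3) 'cae': from fail(2)=4 chase 'e': 4→0 ⇒ 0;  out={0}∪out(0)={0}
  fail(6) 'acc': from fail(5)=1 chase 'c': 1→0 ⇒ 1;  out=∅∪out(1)={2}
  fail(12) 'dee': from fail(11)=0 chase 'e': 0 ⇒ 0;  out=∅∪out(0)=∅
  fail(16) 'dbb': from fail(15)=17 chase 'b': 17 ⇒ 18;  out={5}∪out(18)={5,6}
  fail(7) 'acca': from fail(6)=1 chase 'a': 1 ⇒ 2;  out=∅∪out(2)=∅
  fail(13) 'deeb': from fail(12)=0 chase 'b': 0 ⇒ 17;  out=∅∪out(17)=∅
  fail(8) 'accae': from fail(7)=2 chase 'e': 2 ⇒ 3;  out={1}∪out(3)={0,1}
  fail(14) 'deebc': from fail(13)=17 chase 'c': 17→0 ⇒ 1;  out={4}∪out(1)={2,4}

Scan:
pos 0 'd': at 10
pos 1 'e': at 11
pos 2 'e': at 12
pos 3 'b': at 13
pos 4 'c': at 14  emit P2@[4:4],P4@[0:4]
pos 5 'a': at 2 (fail-walked)
pos 6 'a': at 4 (fail-walked)
pos 7 'c': at 5  emit P2@[7:7]
pos 8 'c': at 6  emit P2@[8:8]
pos 9 'c': at 1 (fail-walked)  emit P2@[9:9]
pos 10 'a': at 2
pos 11 'c': at 5 (fail-walked)  emit P2@[11:11]
pos 12 'a': at 2 (fail-walked)
pos 13 'e': at 3  emit P0@[11:13]
pos 14 'a': at 4 (fail-walked)
pos 15 'd': at 10 (fail-walked)
pos 16 'b': at 15
pos 17 'b': at 16  emit P5@[15:17],P6@[16:17]
pos 18 'e': at 0 (fail-walked)
pos 19 'd': at 10
pos 20 'c': at 1 (fail-walked)  emit P2@[20:20]
pos 21 'e': at 9  emit P3@[20:21]
pos 22 'c': at 1 (fail-walked)  emit P2@[22:22]
pos 23 'a': at 2
pos 24 'e': at 3  emit P0@[22:24]
pos 25 'c': at 1 (fail-walked)  emit P2@[25:25]
pos 26 'a': at 2
pos 27 'e': at 3  emit P0@[25:27]
pos 28 'b': at 17 (fail-walked)
pos 29 'b': at 18  emit P6@[28:29]
pos 30 'e': at 0 (fail-walked)
pos 31 'e': at 0
pos 32 'e': at 0
pos 33 'c': at 1  emit P2@[33:33]
pos 34 'd': at 10 (fail-walked)
pos 35 'b': at 15
pos 36 'b': at 16  emit P5@[34:36],P6@[35:36]
pos 37 'a': at 4 (fail-walked)
pos 38 'c': at 5  emit P2@[38:38]
pos 39 'c': at 6  emit P2@[39:39]
pos 40 'a': at 7
pos 41 'e': at 8  emit P0@[39:41],P1@[37:41]
pos 42 'd': at 10 (fail-walked)
pos 43 'e': at 11
pos 44 'b': at 17 (fail-walked)
pos 45 'a': at 4 (fail-walked)
pos 46 'd': at 10 (fail-walked)
pos 47 'e': at 11
pos 48 'e': at 12
pos 49 'b': at 13

Matches: [[4,2],[4,4],[7,2],[8,2],[9,2],[11,2],[13,0],[17,5],[17,6],[20,2],[21,3],[22,2],[24,0],[25,2],[27,0],[29,6],[33,2],[36,5],[36,6],[38,2],[39,2],[41,0],[41,1]]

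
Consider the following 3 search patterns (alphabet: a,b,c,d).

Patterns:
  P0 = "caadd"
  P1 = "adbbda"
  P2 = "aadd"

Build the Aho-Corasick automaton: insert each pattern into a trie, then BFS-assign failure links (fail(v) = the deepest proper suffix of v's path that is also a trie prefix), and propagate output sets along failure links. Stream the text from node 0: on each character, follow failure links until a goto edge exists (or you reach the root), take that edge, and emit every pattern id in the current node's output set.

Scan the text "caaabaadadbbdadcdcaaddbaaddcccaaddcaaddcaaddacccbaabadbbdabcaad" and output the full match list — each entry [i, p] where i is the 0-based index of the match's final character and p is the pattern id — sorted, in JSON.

Build:
Trie nodes:
  n0 'ε': a→6 c→1
  n1 'c': a→2
  n2 'ca': a→3
  n3 'caa': d→4
  n4 'caad': d→5
  n5 'caadd': ·  ←P0
  n6 'a': a→12 d→7
  n7 'ad': b→8
  n8 'adb': b→9
  n9 'adbb': d→10
  n10 'adbbd': a→11
  n11 'adbbda': ·  ←P1
  n12 'aa': d→13
  n13 'aad': d→14
  n14 'aadd': ·  ←P2

Failure links (BFS by depth):
  n1('c'): parent n0 fail=0; on 'c' 0 → fail=0;  out ∅∪∅=∅
  n6('a'): parent n0 fail=0; on 'a' 0 → fail=0;  out ∅∪∅=∅
  n2('ca'): parent n1 fail=0; on 'a' 0 → fail=6;  out ∅∪∅=∅
  n7('ad'): parent n6 fail=0; on 'd' 0 → fail=0;  out ∅∪∅=∅
  n12('aa'): parent n6 fail=0; on 'a' 0 → fail=6;  out ∅∪∅=∅
  n3('caa'): parent n2 fail=6; on 'a' 6 → fail=12;  out ∅∪∅=∅
  n8('adb'): parent n7 fail=0; on 'b' 0 → fail=0;  out ∅∪∅=∅
  n13('aad'): parent n12 fail=6; on 'd' 6 → fail=7;  out ∅∪∅=∅
  n4('caad'): parent n3 fail=12; on 'd' 12 → fail=13;  out ∅∪∅=∅
  n9('adbb'): parent n8 fail=0; on 'b' 0 → fail=0;  out ∅∪∅=∅
  n14('aadd'): parent n13 fail=7; on 'd' 7→0 → fail=0;  out {2}∪∅={2}
  n5('caadd'): parent n4 fail=13; on 'd' 13 → fail=14;  out {0}∪{2}={0,2}
  n10('adbbd'): parent n9 fail=0; on 'd' 0 → fail=0;  out ∅∪∅=∅
  n11('adbbda'): parent n10 fail=0; on 'a' 0 → fail=6;  out {1}∪∅={1}

Scan:
i=0 'c': node 0→1
i=1 'a': node 1→2
i=2 'a': node 2→3
i=3 'a': node 3→12 (fail-walked)
i=4 'b': node 12→0 (fail-walked)
i=5 'a': node 0→6
i=6 'a': node 6→12
i=7 'd': node 12→13
i=8 'a': node 13→6 (fail-walked)
i=9 'd': node 6→7
i=10 'b': node 7→8
i=11 'b': node 8→9
i=12 'd': node 9→10
i=13 'a': node 10→11  ** P1@[8:13]
i=14 'd': node 11→7 (fail-walked)
i=15 'c': node 7→1 (fail-walked)
i=16 'd': node 1→0 (fail-walked)
i=17 'c': node 0→1
i=18 'a': node 1→2
i=19 'a': node 2→3
i=20 'd': node 3→4
i=21 'd': node 4→5  ** P0@[17:21],P2@[18:21]
i=22 'b': node 5→0 (fail-walked)
i=23 'a': node 0→6
i=24 'a': node 6→12
i=25 'd': node 12→13
i=26 'd': node 13→14  ** P2@[23:26]
i=27 'c': node 14→1 (fail-walked)
i=28 'c': node 1→1 (fail-walked)
i=29 'c': node 1→1 (fail-walked)
i=30 'a': node 1→2
i=31 'a': node 2→3
i=32 'd': node 3→4
i=33 'd': node 4→5  ** P0@[29:33],P2@[30:33]
i=34 'c': node 5→1 (fail-walked)
i=35 'a': node 1→2
i=36 'a': node 2→3
i=37 'd': node 3→4
i=38 'd': node 4→5  ** P0@[34:38],P2@[35:38]
i=39 'c': node 5→1 (fail-walked)
i=40 'a': node 1→2
i=41 'a': node 2→3
i=42 'd': node 3→4
i=43 'd': node 4→5  ** P0@[39:43],P2@[40:43]
i=44 'a': node 5→6 (fail-walked)
i=45 'c': node 6→1 (fail-walked)
i=46 'c': node 1→1 (fail-walked)
i=47 'c': node 1→1 (fail-walked)
i=48 'b': node 1→0 (fail-walked)
i=49 'a': node 0→6
i=50 'a': node 6→12
i=51 'b': node 12→0 (fail-walked)
i=52 'a': node 0→6
i=53 'd': node 6→7
i=54 'b': node 7→8
i=55 'b': node 8→9
i=56 'd': node 9→10
i=57 'a': node 10→11  ** P1@[52:57]
i=58 'b': node 11→0 (fail-walked)
i=59 'c': node 0→1
i=60 'a': node 1→2
i=61 'a': node 2→3
i=62 'd': node 3→4

Matches: [[13,1],[21,0],[21,2],[26,2],[33,0],[33,2],[38,0],[38,2],[43,0],[43,2],[57,1]]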